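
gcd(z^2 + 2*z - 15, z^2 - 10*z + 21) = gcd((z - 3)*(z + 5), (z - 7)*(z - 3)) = z - 3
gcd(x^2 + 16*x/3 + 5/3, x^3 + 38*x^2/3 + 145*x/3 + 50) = x + 5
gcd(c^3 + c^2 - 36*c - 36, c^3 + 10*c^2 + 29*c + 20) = c + 1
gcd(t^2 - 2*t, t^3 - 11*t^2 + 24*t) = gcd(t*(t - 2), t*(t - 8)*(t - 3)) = t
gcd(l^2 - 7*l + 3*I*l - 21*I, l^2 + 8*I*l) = 1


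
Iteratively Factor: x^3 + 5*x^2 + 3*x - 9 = (x - 1)*(x^2 + 6*x + 9) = (x - 1)*(x + 3)*(x + 3)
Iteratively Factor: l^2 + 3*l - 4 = (l - 1)*(l + 4)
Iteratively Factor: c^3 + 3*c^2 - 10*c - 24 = (c + 2)*(c^2 + c - 12) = (c - 3)*(c + 2)*(c + 4)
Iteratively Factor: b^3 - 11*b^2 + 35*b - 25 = (b - 5)*(b^2 - 6*b + 5) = (b - 5)*(b - 1)*(b - 5)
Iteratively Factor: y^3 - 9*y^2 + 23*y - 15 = (y - 3)*(y^2 - 6*y + 5) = (y - 3)*(y - 1)*(y - 5)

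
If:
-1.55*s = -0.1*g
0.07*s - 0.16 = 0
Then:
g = 35.43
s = 2.29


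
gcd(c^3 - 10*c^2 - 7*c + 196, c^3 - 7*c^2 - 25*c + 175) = c - 7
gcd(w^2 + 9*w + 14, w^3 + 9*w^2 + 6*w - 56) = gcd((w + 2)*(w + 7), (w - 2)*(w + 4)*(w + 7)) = w + 7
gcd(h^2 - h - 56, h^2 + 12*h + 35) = h + 7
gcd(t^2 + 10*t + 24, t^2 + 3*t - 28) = 1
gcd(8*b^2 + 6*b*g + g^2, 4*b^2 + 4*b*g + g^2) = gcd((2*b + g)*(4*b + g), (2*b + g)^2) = 2*b + g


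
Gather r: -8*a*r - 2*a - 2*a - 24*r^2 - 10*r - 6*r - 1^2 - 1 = -4*a - 24*r^2 + r*(-8*a - 16) - 2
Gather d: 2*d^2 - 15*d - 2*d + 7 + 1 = 2*d^2 - 17*d + 8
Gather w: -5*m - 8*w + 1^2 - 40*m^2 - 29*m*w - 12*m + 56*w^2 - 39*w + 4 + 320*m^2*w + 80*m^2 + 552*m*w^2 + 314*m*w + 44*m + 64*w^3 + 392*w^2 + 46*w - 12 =40*m^2 + 27*m + 64*w^3 + w^2*(552*m + 448) + w*(320*m^2 + 285*m - 1) - 7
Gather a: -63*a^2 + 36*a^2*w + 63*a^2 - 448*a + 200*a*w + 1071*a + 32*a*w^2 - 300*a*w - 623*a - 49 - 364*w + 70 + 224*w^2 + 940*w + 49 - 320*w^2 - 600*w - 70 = 36*a^2*w + a*(32*w^2 - 100*w) - 96*w^2 - 24*w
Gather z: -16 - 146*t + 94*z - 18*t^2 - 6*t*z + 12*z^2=-18*t^2 - 146*t + 12*z^2 + z*(94 - 6*t) - 16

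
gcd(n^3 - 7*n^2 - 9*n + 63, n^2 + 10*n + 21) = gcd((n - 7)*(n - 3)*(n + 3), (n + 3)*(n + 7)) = n + 3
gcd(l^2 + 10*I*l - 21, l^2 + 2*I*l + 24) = 1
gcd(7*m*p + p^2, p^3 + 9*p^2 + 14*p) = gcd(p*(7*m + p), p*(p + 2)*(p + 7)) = p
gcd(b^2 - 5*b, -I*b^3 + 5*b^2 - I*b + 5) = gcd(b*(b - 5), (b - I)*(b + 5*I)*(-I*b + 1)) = 1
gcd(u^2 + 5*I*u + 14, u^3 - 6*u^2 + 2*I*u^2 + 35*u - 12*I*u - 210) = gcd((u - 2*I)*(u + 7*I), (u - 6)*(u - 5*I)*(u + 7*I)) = u + 7*I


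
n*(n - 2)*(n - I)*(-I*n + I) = -I*n^4 - n^3 + 3*I*n^3 + 3*n^2 - 2*I*n^2 - 2*n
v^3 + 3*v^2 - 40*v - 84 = (v - 6)*(v + 2)*(v + 7)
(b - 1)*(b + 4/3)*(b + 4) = b^3 + 13*b^2/3 - 16/3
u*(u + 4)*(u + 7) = u^3 + 11*u^2 + 28*u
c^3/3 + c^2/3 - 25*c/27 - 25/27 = (c/3 + 1/3)*(c - 5/3)*(c + 5/3)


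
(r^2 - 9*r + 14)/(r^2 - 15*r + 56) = (r - 2)/(r - 8)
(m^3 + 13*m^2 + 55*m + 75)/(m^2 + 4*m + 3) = (m^2 + 10*m + 25)/(m + 1)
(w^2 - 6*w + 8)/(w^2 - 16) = (w - 2)/(w + 4)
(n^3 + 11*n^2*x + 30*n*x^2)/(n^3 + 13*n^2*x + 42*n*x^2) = (n + 5*x)/(n + 7*x)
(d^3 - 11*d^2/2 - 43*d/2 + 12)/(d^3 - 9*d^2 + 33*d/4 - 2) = 2*(d + 3)/(2*d - 1)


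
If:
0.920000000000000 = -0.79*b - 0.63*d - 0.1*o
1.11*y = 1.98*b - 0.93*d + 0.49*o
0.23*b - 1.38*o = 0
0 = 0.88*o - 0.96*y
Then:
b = -0.44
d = -0.90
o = -0.07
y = -0.07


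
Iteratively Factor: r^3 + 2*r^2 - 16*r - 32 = (r + 2)*(r^2 - 16) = (r - 4)*(r + 2)*(r + 4)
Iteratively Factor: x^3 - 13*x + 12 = (x + 4)*(x^2 - 4*x + 3) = (x - 1)*(x + 4)*(x - 3)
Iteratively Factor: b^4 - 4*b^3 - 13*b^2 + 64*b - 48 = (b - 1)*(b^3 - 3*b^2 - 16*b + 48) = (b - 4)*(b - 1)*(b^2 + b - 12) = (b - 4)*(b - 3)*(b - 1)*(b + 4)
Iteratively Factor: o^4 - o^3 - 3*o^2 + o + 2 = (o + 1)*(o^3 - 2*o^2 - o + 2) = (o - 2)*(o + 1)*(o^2 - 1) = (o - 2)*(o - 1)*(o + 1)*(o + 1)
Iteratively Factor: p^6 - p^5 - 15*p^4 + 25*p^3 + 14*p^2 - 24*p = (p + 1)*(p^5 - 2*p^4 - 13*p^3 + 38*p^2 - 24*p) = (p + 1)*(p + 4)*(p^4 - 6*p^3 + 11*p^2 - 6*p) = (p - 3)*(p + 1)*(p + 4)*(p^3 - 3*p^2 + 2*p) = (p - 3)*(p - 2)*(p + 1)*(p + 4)*(p^2 - p) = (p - 3)*(p - 2)*(p - 1)*(p + 1)*(p + 4)*(p)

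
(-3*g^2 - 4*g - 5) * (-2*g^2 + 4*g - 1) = 6*g^4 - 4*g^3 - 3*g^2 - 16*g + 5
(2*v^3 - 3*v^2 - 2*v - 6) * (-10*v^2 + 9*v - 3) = -20*v^5 + 48*v^4 - 13*v^3 + 51*v^2 - 48*v + 18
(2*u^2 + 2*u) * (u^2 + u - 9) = 2*u^4 + 4*u^3 - 16*u^2 - 18*u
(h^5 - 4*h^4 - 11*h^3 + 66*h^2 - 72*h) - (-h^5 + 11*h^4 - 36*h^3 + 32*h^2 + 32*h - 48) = 2*h^5 - 15*h^4 + 25*h^3 + 34*h^2 - 104*h + 48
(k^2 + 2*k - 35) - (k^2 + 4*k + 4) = -2*k - 39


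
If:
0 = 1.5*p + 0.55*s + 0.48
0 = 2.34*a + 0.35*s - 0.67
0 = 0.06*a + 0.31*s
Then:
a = 0.29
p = -0.30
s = -0.06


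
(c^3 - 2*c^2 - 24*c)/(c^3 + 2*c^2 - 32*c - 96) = c/(c + 4)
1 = 1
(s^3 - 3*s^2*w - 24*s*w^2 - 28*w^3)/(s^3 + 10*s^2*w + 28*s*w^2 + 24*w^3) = (s - 7*w)/(s + 6*w)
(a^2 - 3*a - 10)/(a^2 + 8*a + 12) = (a - 5)/(a + 6)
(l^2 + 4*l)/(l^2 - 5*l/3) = 3*(l + 4)/(3*l - 5)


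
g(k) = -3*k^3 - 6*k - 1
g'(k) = -9*k^2 - 6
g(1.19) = -13.20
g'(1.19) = -18.74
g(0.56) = -4.89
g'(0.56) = -8.82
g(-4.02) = 218.01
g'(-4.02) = -151.44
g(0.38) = -3.44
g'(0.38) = -7.30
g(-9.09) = 2306.81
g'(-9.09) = -749.65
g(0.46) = -4.05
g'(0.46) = -7.90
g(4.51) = -303.26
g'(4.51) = -189.06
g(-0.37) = 1.37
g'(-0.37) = -7.23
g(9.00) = -2242.00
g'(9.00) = -735.00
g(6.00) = -685.00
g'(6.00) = -330.00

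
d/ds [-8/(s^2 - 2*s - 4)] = 16*(s - 1)/(-s^2 + 2*s + 4)^2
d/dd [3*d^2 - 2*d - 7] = 6*d - 2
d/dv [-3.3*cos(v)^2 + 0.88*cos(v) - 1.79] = (6.6*cos(v) - 0.88)*sin(v)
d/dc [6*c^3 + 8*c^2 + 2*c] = 18*c^2 + 16*c + 2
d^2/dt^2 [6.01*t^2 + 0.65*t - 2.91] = 12.0200000000000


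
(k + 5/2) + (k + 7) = 2*k + 19/2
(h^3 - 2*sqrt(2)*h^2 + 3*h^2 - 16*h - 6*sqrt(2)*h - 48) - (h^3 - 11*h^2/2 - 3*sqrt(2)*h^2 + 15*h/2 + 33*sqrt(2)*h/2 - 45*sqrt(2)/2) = sqrt(2)*h^2 + 17*h^2/2 - 45*sqrt(2)*h/2 - 47*h/2 - 48 + 45*sqrt(2)/2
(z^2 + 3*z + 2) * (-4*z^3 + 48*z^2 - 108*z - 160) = -4*z^5 + 36*z^4 + 28*z^3 - 388*z^2 - 696*z - 320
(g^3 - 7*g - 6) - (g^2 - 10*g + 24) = g^3 - g^2 + 3*g - 30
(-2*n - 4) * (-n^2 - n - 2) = 2*n^3 + 6*n^2 + 8*n + 8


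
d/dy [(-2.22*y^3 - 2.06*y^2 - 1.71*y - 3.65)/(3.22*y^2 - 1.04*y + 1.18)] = (-7.1484*y^4 + 4.6176*y^3 - 0.210199999999999*y^2 + 18.6444*y - 5.8138)/(10.3684*y^4 - 6.6976*y^3 + 8.6808*y^2 - 2.4544*y + 1.3924)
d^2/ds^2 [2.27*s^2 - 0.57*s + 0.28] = 4.54000000000000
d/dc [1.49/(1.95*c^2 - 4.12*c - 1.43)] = (6.1388 - 5.811*c)/(-1.95*c^2 + 4.12*c + 1.43)^2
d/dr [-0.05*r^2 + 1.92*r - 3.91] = 1.92 - 0.1*r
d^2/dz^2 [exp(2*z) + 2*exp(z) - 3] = (4*exp(z) + 2)*exp(z)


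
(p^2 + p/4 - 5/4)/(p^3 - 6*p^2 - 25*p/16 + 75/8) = 4*(p - 1)/(4*p^2 - 29*p + 30)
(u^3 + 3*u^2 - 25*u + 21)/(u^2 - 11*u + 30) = (u^3 + 3*u^2 - 25*u + 21)/(u^2 - 11*u + 30)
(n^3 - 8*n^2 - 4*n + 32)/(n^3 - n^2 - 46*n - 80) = (n - 2)/(n + 5)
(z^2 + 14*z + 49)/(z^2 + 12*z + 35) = (z + 7)/(z + 5)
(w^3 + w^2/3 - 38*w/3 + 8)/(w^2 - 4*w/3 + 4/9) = 3*(w^2 + w - 12)/(3*w - 2)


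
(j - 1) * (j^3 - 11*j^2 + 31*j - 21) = j^4 - 12*j^3 + 42*j^2 - 52*j + 21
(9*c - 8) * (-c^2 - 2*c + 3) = -9*c^3 - 10*c^2 + 43*c - 24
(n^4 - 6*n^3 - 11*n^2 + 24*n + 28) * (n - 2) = n^5 - 8*n^4 + n^3 + 46*n^2 - 20*n - 56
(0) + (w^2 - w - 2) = w^2 - w - 2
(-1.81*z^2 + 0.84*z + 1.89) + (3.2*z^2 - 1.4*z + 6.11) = 1.39*z^2 - 0.56*z + 8.0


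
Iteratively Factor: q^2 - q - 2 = (q - 2)*(q + 1)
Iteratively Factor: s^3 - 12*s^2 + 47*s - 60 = (s - 5)*(s^2 - 7*s + 12) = (s - 5)*(s - 4)*(s - 3)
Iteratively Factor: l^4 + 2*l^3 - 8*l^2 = (l + 4)*(l^3 - 2*l^2) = l*(l + 4)*(l^2 - 2*l) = l^2*(l + 4)*(l - 2)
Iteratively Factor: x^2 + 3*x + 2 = (x + 1)*(x + 2)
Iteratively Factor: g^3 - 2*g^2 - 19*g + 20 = (g - 1)*(g^2 - g - 20) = (g - 5)*(g - 1)*(g + 4)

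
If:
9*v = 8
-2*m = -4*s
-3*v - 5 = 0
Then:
No Solution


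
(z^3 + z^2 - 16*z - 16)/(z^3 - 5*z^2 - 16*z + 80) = (z + 1)/(z - 5)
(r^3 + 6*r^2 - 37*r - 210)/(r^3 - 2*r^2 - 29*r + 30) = (r + 7)/(r - 1)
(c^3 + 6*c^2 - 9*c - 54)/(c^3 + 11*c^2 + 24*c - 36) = (c^2 - 9)/(c^2 + 5*c - 6)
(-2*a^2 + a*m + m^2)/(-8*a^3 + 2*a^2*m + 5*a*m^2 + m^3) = 1/(4*a + m)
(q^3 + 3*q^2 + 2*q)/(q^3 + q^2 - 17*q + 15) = q*(q^2 + 3*q + 2)/(q^3 + q^2 - 17*q + 15)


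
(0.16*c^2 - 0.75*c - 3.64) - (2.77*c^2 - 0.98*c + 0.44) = -2.61*c^2 + 0.23*c - 4.08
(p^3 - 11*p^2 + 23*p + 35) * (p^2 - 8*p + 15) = p^5 - 19*p^4 + 126*p^3 - 314*p^2 + 65*p + 525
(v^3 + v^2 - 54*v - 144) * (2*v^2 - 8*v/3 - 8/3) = 2*v^5 - 2*v^4/3 - 340*v^3/3 - 440*v^2/3 + 528*v + 384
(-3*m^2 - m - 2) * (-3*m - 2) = 9*m^3 + 9*m^2 + 8*m + 4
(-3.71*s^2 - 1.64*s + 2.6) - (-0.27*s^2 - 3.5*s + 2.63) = -3.44*s^2 + 1.86*s - 0.0299999999999998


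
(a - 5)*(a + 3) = a^2 - 2*a - 15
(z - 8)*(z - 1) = z^2 - 9*z + 8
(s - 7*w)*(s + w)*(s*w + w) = s^3*w - 6*s^2*w^2 + s^2*w - 7*s*w^3 - 6*s*w^2 - 7*w^3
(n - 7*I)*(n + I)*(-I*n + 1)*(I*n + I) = n^4 + n^3 - 5*I*n^3 + 13*n^2 - 5*I*n^2 + 13*n + 7*I*n + 7*I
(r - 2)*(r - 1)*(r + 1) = r^3 - 2*r^2 - r + 2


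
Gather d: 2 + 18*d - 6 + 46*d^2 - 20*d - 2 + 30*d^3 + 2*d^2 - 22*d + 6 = 30*d^3 + 48*d^2 - 24*d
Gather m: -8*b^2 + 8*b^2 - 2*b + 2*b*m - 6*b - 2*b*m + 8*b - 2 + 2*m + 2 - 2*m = 0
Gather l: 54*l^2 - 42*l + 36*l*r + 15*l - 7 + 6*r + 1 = 54*l^2 + l*(36*r - 27) + 6*r - 6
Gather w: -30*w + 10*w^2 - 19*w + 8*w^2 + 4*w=18*w^2 - 45*w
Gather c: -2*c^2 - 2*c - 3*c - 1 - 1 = -2*c^2 - 5*c - 2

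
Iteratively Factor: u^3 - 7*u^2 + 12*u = (u - 4)*(u^2 - 3*u) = (u - 4)*(u - 3)*(u)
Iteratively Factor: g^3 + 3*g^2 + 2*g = (g + 2)*(g^2 + g) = (g + 1)*(g + 2)*(g)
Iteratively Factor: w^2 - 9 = (w - 3)*(w + 3)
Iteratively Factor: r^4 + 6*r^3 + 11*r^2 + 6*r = (r + 3)*(r^3 + 3*r^2 + 2*r) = (r + 1)*(r + 3)*(r^2 + 2*r) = r*(r + 1)*(r + 3)*(r + 2)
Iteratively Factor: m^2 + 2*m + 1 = (m + 1)*(m + 1)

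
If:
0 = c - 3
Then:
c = 3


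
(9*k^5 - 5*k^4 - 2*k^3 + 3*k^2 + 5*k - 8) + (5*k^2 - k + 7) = 9*k^5 - 5*k^4 - 2*k^3 + 8*k^2 + 4*k - 1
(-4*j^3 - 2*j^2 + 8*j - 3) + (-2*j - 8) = -4*j^3 - 2*j^2 + 6*j - 11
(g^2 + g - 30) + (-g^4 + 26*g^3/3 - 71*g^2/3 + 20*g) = -g^4 + 26*g^3/3 - 68*g^2/3 + 21*g - 30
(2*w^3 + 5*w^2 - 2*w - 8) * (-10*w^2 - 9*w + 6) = -20*w^5 - 68*w^4 - 13*w^3 + 128*w^2 + 60*w - 48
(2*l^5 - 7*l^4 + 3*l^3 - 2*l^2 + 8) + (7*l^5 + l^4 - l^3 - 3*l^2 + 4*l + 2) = 9*l^5 - 6*l^4 + 2*l^3 - 5*l^2 + 4*l + 10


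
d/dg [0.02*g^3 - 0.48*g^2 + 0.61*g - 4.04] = 0.06*g^2 - 0.96*g + 0.61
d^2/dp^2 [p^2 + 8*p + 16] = 2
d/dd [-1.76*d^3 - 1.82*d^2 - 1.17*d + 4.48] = -5.28*d^2 - 3.64*d - 1.17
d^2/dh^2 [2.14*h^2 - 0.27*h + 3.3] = 4.28000000000000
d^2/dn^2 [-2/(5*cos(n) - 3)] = 10*(-5*sin(n)^2 + 3*cos(n) - 5)/(5*cos(n) - 3)^3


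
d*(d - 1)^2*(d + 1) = d^4 - d^3 - d^2 + d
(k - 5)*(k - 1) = k^2 - 6*k + 5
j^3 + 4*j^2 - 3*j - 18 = (j - 2)*(j + 3)^2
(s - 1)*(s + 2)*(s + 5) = s^3 + 6*s^2 + 3*s - 10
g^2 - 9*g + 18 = (g - 6)*(g - 3)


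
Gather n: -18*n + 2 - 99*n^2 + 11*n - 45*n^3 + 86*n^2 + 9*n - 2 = -45*n^3 - 13*n^2 + 2*n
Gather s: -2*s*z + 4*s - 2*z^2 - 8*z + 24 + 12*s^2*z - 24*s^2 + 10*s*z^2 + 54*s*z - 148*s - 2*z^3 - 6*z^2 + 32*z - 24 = s^2*(12*z - 24) + s*(10*z^2 + 52*z - 144) - 2*z^3 - 8*z^2 + 24*z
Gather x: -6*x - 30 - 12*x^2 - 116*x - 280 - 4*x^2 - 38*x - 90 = -16*x^2 - 160*x - 400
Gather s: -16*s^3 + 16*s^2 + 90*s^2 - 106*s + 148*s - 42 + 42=-16*s^3 + 106*s^2 + 42*s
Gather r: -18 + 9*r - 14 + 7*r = 16*r - 32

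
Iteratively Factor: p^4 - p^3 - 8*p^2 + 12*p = (p)*(p^3 - p^2 - 8*p + 12) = p*(p - 2)*(p^2 + p - 6) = p*(p - 2)^2*(p + 3)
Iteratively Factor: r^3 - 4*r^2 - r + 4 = (r - 4)*(r^2 - 1) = (r - 4)*(r + 1)*(r - 1)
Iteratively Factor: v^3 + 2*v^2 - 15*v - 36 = (v + 3)*(v^2 - v - 12) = (v - 4)*(v + 3)*(v + 3)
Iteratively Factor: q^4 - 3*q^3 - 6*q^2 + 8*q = (q + 2)*(q^3 - 5*q^2 + 4*q) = q*(q + 2)*(q^2 - 5*q + 4) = q*(q - 4)*(q + 2)*(q - 1)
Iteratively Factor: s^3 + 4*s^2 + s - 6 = (s + 3)*(s^2 + s - 2) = (s + 2)*(s + 3)*(s - 1)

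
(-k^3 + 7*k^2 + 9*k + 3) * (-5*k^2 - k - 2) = 5*k^5 - 34*k^4 - 50*k^3 - 38*k^2 - 21*k - 6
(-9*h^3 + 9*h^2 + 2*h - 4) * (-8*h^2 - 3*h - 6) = 72*h^5 - 45*h^4 + 11*h^3 - 28*h^2 + 24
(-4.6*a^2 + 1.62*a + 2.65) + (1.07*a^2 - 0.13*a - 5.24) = -3.53*a^2 + 1.49*a - 2.59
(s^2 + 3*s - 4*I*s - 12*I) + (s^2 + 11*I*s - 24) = 2*s^2 + 3*s + 7*I*s - 24 - 12*I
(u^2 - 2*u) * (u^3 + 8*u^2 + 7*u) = u^5 + 6*u^4 - 9*u^3 - 14*u^2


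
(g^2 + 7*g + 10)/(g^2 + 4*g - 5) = (g + 2)/(g - 1)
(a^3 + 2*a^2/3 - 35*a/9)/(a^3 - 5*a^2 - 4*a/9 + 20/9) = a*(9*a^2 + 6*a - 35)/(9*a^3 - 45*a^2 - 4*a + 20)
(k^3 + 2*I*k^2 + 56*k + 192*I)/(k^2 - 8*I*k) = k + 10*I - 24/k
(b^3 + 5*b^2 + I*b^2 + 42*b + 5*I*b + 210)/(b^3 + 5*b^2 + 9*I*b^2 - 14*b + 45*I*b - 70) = (b - 6*I)/(b + 2*I)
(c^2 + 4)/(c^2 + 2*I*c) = (c - 2*I)/c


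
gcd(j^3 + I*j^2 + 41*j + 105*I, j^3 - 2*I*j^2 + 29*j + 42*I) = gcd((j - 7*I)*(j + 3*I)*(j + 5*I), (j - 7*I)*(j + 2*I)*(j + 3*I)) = j^2 - 4*I*j + 21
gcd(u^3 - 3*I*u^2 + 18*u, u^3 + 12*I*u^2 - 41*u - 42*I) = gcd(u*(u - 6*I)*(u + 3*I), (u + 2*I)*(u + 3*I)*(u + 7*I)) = u + 3*I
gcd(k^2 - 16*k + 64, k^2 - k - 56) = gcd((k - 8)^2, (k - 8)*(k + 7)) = k - 8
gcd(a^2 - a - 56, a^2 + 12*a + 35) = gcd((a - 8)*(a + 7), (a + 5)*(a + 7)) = a + 7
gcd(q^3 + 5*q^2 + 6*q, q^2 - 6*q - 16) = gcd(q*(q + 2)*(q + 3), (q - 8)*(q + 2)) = q + 2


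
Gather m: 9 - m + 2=11 - m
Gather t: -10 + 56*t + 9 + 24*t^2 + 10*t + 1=24*t^2 + 66*t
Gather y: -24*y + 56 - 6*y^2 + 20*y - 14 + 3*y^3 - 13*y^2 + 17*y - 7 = 3*y^3 - 19*y^2 + 13*y + 35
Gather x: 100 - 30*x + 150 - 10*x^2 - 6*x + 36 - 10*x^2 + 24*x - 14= -20*x^2 - 12*x + 272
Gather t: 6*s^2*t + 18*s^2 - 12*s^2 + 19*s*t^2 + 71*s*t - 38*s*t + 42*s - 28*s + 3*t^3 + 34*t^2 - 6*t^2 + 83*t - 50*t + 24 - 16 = 6*s^2 + 14*s + 3*t^3 + t^2*(19*s + 28) + t*(6*s^2 + 33*s + 33) + 8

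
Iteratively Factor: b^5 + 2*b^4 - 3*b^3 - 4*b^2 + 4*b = (b)*(b^4 + 2*b^3 - 3*b^2 - 4*b + 4) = b*(b - 1)*(b^3 + 3*b^2 - 4) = b*(b - 1)*(b + 2)*(b^2 + b - 2) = b*(b - 1)^2*(b + 2)*(b + 2)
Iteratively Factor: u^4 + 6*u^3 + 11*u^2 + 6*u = (u)*(u^3 + 6*u^2 + 11*u + 6) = u*(u + 3)*(u^2 + 3*u + 2) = u*(u + 1)*(u + 3)*(u + 2)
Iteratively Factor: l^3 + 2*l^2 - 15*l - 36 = (l + 3)*(l^2 - l - 12) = (l - 4)*(l + 3)*(l + 3)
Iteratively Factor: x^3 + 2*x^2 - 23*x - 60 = (x + 3)*(x^2 - x - 20) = (x - 5)*(x + 3)*(x + 4)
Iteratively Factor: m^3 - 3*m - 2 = (m + 1)*(m^2 - m - 2) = (m + 1)^2*(m - 2)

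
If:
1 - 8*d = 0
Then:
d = 1/8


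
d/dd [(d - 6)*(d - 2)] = 2*d - 8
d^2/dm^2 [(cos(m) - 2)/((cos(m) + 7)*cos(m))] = (15*sin(m)^4/cos(m)^3 + sin(m)^2 + 43 + 116/cos(m) - 84/cos(m)^2 - 211/cos(m)^3)/(cos(m) + 7)^3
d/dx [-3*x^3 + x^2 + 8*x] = -9*x^2 + 2*x + 8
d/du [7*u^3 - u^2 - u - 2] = 21*u^2 - 2*u - 1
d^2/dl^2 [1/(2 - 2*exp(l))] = (exp(l) + 1)*exp(l)/(2*(1 - exp(l))^3)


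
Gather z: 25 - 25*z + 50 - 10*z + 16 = 91 - 35*z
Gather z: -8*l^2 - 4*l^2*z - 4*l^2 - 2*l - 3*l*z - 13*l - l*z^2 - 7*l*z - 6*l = -12*l^2 - l*z^2 - 21*l + z*(-4*l^2 - 10*l)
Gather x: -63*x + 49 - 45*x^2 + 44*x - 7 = -45*x^2 - 19*x + 42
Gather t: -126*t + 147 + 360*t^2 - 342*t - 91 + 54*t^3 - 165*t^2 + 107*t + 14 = 54*t^3 + 195*t^2 - 361*t + 70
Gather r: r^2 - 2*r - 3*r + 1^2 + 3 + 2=r^2 - 5*r + 6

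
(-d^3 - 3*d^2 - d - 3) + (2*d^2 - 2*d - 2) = -d^3 - d^2 - 3*d - 5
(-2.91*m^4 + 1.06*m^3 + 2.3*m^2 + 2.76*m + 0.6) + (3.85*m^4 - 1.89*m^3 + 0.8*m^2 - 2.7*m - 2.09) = 0.94*m^4 - 0.83*m^3 + 3.1*m^2 + 0.0599999999999996*m - 1.49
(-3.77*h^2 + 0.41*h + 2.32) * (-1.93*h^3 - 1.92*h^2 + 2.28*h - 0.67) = 7.2761*h^5 + 6.4471*h^4 - 13.8604*h^3 - 0.9937*h^2 + 5.0149*h - 1.5544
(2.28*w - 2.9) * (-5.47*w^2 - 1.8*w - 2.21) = -12.4716*w^3 + 11.759*w^2 + 0.1812*w + 6.409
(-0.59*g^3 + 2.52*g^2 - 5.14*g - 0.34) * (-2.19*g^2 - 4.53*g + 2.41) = 1.2921*g^5 - 2.8461*g^4 - 1.5809*g^3 + 30.102*g^2 - 10.8472*g - 0.8194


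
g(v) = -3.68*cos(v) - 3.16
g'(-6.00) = 1.03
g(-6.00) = -6.69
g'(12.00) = -1.97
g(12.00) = -6.27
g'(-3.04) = -0.37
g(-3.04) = 0.50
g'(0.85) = 2.76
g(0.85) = -5.59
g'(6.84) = 1.94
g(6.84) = -6.28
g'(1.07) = 3.23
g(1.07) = -4.93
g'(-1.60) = -3.68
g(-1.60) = -3.05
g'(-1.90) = -3.48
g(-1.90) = -1.97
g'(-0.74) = -2.48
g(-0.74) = -5.88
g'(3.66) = -1.82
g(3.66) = 0.04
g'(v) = 3.68*sin(v)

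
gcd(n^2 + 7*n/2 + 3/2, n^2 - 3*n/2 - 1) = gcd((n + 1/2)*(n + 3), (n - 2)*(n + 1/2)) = n + 1/2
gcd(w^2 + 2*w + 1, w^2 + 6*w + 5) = w + 1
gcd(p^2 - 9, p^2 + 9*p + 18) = p + 3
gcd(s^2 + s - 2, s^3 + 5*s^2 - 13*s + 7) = s - 1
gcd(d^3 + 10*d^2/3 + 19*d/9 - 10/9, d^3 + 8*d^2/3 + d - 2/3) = d^2 + 5*d/3 - 2/3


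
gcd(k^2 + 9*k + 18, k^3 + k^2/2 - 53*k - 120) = k + 6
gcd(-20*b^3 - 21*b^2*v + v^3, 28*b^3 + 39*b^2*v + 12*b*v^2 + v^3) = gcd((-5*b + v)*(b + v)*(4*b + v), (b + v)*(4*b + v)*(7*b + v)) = 4*b^2 + 5*b*v + v^2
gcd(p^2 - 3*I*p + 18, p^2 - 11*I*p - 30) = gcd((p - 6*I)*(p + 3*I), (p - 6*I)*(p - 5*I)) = p - 6*I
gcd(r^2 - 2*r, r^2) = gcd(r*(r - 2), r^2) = r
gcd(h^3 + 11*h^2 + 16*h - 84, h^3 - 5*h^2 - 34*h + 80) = h - 2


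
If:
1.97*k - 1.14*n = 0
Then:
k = 0.578680203045685*n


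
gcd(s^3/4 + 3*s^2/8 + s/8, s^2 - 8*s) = s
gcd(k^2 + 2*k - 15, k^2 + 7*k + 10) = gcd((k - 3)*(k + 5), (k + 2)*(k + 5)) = k + 5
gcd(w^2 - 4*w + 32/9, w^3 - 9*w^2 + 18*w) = 1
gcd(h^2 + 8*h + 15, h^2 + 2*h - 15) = h + 5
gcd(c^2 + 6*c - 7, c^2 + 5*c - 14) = c + 7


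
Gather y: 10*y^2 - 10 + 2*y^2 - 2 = 12*y^2 - 12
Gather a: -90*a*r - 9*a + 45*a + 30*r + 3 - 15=a*(36 - 90*r) + 30*r - 12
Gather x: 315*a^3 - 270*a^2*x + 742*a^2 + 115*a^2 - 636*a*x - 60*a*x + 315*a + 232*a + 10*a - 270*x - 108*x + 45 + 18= 315*a^3 + 857*a^2 + 557*a + x*(-270*a^2 - 696*a - 378) + 63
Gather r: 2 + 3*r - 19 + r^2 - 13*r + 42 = r^2 - 10*r + 25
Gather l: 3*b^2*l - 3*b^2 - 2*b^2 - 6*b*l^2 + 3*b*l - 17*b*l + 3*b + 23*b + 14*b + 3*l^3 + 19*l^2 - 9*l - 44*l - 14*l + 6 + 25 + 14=-5*b^2 + 40*b + 3*l^3 + l^2*(19 - 6*b) + l*(3*b^2 - 14*b - 67) + 45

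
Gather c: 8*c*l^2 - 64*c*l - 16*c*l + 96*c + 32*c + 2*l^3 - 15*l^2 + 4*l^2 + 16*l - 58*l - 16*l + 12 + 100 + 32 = c*(8*l^2 - 80*l + 128) + 2*l^3 - 11*l^2 - 58*l + 144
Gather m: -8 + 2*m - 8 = 2*m - 16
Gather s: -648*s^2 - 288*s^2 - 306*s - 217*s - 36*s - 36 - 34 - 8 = -936*s^2 - 559*s - 78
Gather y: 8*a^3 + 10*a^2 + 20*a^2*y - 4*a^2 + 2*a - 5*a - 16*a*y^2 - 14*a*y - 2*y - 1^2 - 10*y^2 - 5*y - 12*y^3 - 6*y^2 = 8*a^3 + 6*a^2 - 3*a - 12*y^3 + y^2*(-16*a - 16) + y*(20*a^2 - 14*a - 7) - 1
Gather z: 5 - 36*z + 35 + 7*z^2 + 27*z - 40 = 7*z^2 - 9*z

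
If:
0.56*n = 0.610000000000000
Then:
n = 1.09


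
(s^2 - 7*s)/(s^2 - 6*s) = (s - 7)/(s - 6)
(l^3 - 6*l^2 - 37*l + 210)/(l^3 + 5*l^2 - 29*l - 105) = (l^2 - l - 42)/(l^2 + 10*l + 21)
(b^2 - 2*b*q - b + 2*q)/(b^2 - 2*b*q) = (b - 1)/b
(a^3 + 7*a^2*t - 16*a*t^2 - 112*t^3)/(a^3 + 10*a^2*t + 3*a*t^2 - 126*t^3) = (-a^2 + 16*t^2)/(-a^2 - 3*a*t + 18*t^2)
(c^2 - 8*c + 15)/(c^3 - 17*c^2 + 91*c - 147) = (c - 5)/(c^2 - 14*c + 49)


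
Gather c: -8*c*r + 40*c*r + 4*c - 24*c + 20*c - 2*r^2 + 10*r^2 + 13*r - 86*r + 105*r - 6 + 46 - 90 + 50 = 32*c*r + 8*r^2 + 32*r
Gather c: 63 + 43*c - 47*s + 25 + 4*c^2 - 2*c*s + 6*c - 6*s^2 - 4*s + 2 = 4*c^2 + c*(49 - 2*s) - 6*s^2 - 51*s + 90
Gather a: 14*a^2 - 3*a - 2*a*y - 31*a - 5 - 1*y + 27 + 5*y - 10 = 14*a^2 + a*(-2*y - 34) + 4*y + 12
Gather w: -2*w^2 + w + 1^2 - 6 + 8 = -2*w^2 + w + 3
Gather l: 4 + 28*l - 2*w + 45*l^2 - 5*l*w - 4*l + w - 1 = 45*l^2 + l*(24 - 5*w) - w + 3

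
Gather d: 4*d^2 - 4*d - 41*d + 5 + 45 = 4*d^2 - 45*d + 50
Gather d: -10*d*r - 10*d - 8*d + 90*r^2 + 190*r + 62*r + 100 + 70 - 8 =d*(-10*r - 18) + 90*r^2 + 252*r + 162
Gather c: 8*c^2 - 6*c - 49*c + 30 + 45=8*c^2 - 55*c + 75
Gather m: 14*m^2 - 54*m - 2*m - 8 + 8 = 14*m^2 - 56*m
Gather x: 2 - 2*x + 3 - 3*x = 5 - 5*x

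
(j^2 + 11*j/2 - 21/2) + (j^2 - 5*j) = 2*j^2 + j/2 - 21/2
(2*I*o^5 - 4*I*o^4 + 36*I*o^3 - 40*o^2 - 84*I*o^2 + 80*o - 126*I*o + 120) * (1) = 2*I*o^5 - 4*I*o^4 + 36*I*o^3 - 40*o^2 - 84*I*o^2 + 80*o - 126*I*o + 120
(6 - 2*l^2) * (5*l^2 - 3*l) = -10*l^4 + 6*l^3 + 30*l^2 - 18*l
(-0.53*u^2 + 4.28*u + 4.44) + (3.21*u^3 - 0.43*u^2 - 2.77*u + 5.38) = 3.21*u^3 - 0.96*u^2 + 1.51*u + 9.82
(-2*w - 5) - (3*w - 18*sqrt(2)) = -5*w - 5 + 18*sqrt(2)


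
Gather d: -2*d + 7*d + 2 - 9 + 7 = 5*d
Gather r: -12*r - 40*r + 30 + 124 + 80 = 234 - 52*r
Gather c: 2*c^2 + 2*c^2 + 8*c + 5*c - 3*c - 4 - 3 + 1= 4*c^2 + 10*c - 6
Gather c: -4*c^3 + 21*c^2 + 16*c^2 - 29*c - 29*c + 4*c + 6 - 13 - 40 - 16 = -4*c^3 + 37*c^2 - 54*c - 63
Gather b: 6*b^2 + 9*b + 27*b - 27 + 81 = 6*b^2 + 36*b + 54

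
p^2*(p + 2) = p^3 + 2*p^2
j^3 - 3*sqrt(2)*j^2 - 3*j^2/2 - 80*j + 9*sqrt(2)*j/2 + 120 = (j - 3/2)*(j - 8*sqrt(2))*(j + 5*sqrt(2))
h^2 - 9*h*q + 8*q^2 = (h - 8*q)*(h - q)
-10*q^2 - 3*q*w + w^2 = (-5*q + w)*(2*q + w)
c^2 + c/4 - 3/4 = (c - 3/4)*(c + 1)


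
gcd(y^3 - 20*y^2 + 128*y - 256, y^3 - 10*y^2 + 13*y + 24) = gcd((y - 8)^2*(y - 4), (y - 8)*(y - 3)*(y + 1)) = y - 8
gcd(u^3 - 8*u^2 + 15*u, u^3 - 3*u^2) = u^2 - 3*u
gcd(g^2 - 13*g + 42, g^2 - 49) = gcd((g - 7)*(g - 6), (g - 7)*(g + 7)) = g - 7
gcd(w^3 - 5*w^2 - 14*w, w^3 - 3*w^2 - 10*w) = w^2 + 2*w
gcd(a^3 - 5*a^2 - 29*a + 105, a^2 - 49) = a - 7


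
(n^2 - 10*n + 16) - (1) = n^2 - 10*n + 15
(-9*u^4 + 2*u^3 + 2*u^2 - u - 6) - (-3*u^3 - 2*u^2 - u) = -9*u^4 + 5*u^3 + 4*u^2 - 6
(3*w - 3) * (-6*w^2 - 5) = -18*w^3 + 18*w^2 - 15*w + 15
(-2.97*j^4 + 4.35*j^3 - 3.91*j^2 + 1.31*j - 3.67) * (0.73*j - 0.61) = -2.1681*j^5 + 4.9872*j^4 - 5.5078*j^3 + 3.3414*j^2 - 3.4782*j + 2.2387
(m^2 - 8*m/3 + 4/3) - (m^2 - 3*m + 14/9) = m/3 - 2/9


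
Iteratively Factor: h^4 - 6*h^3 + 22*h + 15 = (h + 1)*(h^3 - 7*h^2 + 7*h + 15) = (h + 1)^2*(h^2 - 8*h + 15) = (h - 5)*(h + 1)^2*(h - 3)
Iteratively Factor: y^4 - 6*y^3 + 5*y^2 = (y)*(y^3 - 6*y^2 + 5*y) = y*(y - 1)*(y^2 - 5*y) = y*(y - 5)*(y - 1)*(y)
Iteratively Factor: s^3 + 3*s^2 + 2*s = (s)*(s^2 + 3*s + 2) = s*(s + 2)*(s + 1)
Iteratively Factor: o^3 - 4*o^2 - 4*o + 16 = (o - 2)*(o^2 - 2*o - 8) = (o - 2)*(o + 2)*(o - 4)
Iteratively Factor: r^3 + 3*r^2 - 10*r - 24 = (r + 2)*(r^2 + r - 12) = (r - 3)*(r + 2)*(r + 4)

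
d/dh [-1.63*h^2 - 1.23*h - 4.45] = -3.26*h - 1.23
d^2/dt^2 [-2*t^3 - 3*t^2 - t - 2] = -12*t - 6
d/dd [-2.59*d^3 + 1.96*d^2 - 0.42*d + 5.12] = -7.77*d^2 + 3.92*d - 0.42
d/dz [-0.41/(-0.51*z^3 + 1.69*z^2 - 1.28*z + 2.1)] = (-0.6273*z^2 + 1.3858*z - 0.5248)/(0.51*z^3 - 1.69*z^2 + 1.28*z - 2.1)^2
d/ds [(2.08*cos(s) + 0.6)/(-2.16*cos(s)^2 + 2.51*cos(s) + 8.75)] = (4.4928*sin(s)^2 - 2.592*cos(s) - 21.1868)*sin(s)/(-2.16*cos(s)^2 + 2.51*cos(s) + 8.75)^2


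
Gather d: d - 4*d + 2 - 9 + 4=-3*d - 3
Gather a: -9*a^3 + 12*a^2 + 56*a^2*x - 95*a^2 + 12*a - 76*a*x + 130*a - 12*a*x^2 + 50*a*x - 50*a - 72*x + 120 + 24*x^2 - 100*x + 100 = -9*a^3 + a^2*(56*x - 83) + a*(-12*x^2 - 26*x + 92) + 24*x^2 - 172*x + 220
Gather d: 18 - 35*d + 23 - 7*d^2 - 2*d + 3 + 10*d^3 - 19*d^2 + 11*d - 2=10*d^3 - 26*d^2 - 26*d + 42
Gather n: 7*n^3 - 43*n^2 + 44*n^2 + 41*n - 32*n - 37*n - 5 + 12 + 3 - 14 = 7*n^3 + n^2 - 28*n - 4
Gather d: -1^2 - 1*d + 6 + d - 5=0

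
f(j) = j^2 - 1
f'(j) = 2*j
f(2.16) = 3.67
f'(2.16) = 4.32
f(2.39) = 4.71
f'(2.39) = 4.78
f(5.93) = 34.16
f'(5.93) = 11.86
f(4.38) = 18.18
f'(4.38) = 8.76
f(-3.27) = 9.69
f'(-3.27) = -6.54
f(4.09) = 15.73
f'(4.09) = 8.18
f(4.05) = 15.40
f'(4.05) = 8.10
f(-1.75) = 2.06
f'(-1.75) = -3.50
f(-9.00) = 80.00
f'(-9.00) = -18.00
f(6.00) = 35.00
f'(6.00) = 12.00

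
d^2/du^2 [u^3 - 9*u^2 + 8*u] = 6*u - 18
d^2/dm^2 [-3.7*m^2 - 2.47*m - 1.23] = -7.40000000000000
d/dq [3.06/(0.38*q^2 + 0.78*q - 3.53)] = (-2.3256*q - 2.3868)/(0.38*q^2 + 0.78*q - 3.53)^2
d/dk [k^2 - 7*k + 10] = 2*k - 7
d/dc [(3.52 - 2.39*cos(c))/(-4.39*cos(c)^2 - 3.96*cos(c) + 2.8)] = (10.4921*cos(c)^2 - 30.9056*cos(c) - 7.2472)*sin(c)/(19.2721*cos(c)^4 + 34.7688*cos(c)^3 - 8.9024*cos(c)^2 - 22.176*cos(c) + 7.84)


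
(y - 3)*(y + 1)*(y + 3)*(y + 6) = y^4 + 7*y^3 - 3*y^2 - 63*y - 54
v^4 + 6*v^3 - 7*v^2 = v^2*(v - 1)*(v + 7)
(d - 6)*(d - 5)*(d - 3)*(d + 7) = d^4 - 7*d^3 - 35*d^2 + 351*d - 630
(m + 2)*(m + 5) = m^2 + 7*m + 10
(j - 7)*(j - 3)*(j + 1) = j^3 - 9*j^2 + 11*j + 21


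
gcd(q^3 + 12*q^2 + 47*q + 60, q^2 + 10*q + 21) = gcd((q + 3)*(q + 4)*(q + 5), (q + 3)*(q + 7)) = q + 3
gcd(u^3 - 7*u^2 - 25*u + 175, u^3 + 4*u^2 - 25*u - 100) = u^2 - 25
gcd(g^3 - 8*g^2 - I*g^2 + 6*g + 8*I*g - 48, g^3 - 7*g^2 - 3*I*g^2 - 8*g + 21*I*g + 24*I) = g^2 + g*(-8 - 3*I) + 24*I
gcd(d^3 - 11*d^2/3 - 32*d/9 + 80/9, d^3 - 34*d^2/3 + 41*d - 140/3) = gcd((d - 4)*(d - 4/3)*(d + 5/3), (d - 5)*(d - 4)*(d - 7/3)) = d - 4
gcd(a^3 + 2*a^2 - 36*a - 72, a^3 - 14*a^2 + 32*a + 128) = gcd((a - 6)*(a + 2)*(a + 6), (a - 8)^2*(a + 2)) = a + 2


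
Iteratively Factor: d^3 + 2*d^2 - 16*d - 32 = (d + 4)*(d^2 - 2*d - 8) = (d - 4)*(d + 4)*(d + 2)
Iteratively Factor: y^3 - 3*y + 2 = (y - 1)*(y^2 + y - 2) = (y - 1)^2*(y + 2)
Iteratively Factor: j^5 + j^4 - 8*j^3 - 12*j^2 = (j + 2)*(j^4 - j^3 - 6*j^2) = (j + 2)^2*(j^3 - 3*j^2) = j*(j + 2)^2*(j^2 - 3*j) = j^2*(j + 2)^2*(j - 3)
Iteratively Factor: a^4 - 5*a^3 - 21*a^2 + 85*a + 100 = (a + 1)*(a^3 - 6*a^2 - 15*a + 100) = (a - 5)*(a + 1)*(a^2 - a - 20) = (a - 5)^2*(a + 1)*(a + 4)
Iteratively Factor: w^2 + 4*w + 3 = (w + 3)*(w + 1)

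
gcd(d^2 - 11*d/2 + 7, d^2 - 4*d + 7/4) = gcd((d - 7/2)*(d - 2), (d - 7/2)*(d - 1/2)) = d - 7/2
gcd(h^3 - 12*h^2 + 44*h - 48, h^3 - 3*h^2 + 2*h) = h - 2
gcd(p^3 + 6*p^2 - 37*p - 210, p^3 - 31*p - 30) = p^2 - p - 30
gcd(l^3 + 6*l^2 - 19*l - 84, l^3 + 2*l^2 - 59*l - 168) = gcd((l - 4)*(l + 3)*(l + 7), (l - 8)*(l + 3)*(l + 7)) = l^2 + 10*l + 21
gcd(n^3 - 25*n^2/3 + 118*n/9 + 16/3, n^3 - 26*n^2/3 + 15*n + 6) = n^2 - 17*n/3 - 2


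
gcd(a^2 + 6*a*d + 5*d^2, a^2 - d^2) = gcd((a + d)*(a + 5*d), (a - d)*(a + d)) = a + d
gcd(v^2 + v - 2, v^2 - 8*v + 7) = v - 1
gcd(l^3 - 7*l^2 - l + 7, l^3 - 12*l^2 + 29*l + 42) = l^2 - 6*l - 7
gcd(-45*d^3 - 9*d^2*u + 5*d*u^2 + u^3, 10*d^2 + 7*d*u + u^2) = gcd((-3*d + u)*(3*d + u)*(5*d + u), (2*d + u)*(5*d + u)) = 5*d + u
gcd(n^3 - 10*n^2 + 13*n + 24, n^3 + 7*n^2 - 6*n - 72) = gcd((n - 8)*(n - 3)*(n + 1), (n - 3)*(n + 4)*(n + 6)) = n - 3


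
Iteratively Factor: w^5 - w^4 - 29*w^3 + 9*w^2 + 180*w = (w)*(w^4 - w^3 - 29*w^2 + 9*w + 180) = w*(w - 5)*(w^3 + 4*w^2 - 9*w - 36) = w*(w - 5)*(w - 3)*(w^2 + 7*w + 12) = w*(w - 5)*(w - 3)*(w + 3)*(w + 4)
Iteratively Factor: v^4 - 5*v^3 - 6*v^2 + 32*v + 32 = (v + 2)*(v^3 - 7*v^2 + 8*v + 16) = (v - 4)*(v + 2)*(v^2 - 3*v - 4) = (v - 4)*(v + 1)*(v + 2)*(v - 4)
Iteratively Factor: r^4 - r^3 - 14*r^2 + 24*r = (r - 2)*(r^3 + r^2 - 12*r) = (r - 2)*(r + 4)*(r^2 - 3*r) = r*(r - 2)*(r + 4)*(r - 3)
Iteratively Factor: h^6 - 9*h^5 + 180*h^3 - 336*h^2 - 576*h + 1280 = (h + 2)*(h^5 - 11*h^4 + 22*h^3 + 136*h^2 - 608*h + 640) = (h + 2)*(h + 4)*(h^4 - 15*h^3 + 82*h^2 - 192*h + 160) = (h - 2)*(h + 2)*(h + 4)*(h^3 - 13*h^2 + 56*h - 80) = (h - 4)*(h - 2)*(h + 2)*(h + 4)*(h^2 - 9*h + 20) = (h - 4)^2*(h - 2)*(h + 2)*(h + 4)*(h - 5)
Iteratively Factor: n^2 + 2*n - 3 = (n - 1)*(n + 3)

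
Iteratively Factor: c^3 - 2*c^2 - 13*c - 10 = (c + 2)*(c^2 - 4*c - 5) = (c - 5)*(c + 2)*(c + 1)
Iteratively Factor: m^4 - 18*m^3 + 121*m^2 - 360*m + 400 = (m - 5)*(m^3 - 13*m^2 + 56*m - 80) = (m - 5)*(m - 4)*(m^2 - 9*m + 20) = (m - 5)*(m - 4)^2*(m - 5)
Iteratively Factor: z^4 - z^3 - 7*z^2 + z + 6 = (z + 2)*(z^3 - 3*z^2 - z + 3) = (z - 1)*(z + 2)*(z^2 - 2*z - 3) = (z - 1)*(z + 1)*(z + 2)*(z - 3)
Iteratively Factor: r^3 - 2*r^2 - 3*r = (r + 1)*(r^2 - 3*r) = (r - 3)*(r + 1)*(r)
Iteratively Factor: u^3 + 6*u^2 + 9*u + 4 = (u + 1)*(u^2 + 5*u + 4) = (u + 1)^2*(u + 4)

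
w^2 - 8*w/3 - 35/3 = (w - 5)*(w + 7/3)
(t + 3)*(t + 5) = t^2 + 8*t + 15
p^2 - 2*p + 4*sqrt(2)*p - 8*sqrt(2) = (p - 2)*(p + 4*sqrt(2))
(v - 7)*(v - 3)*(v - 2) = v^3 - 12*v^2 + 41*v - 42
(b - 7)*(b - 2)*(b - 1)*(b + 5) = b^4 - 5*b^3 - 27*b^2 + 101*b - 70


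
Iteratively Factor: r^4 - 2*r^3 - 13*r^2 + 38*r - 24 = (r - 3)*(r^3 + r^2 - 10*r + 8) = (r - 3)*(r + 4)*(r^2 - 3*r + 2) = (r - 3)*(r - 2)*(r + 4)*(r - 1)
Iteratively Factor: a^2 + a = (a)*(a + 1)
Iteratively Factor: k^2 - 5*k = (k - 5)*(k)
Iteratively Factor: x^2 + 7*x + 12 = (x + 4)*(x + 3)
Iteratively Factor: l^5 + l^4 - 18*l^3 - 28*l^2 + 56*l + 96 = (l + 3)*(l^4 - 2*l^3 - 12*l^2 + 8*l + 32) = (l - 2)*(l + 3)*(l^3 - 12*l - 16) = (l - 4)*(l - 2)*(l + 3)*(l^2 + 4*l + 4) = (l - 4)*(l - 2)*(l + 2)*(l + 3)*(l + 2)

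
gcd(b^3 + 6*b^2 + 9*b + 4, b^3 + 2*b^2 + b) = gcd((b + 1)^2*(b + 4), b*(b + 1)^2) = b^2 + 2*b + 1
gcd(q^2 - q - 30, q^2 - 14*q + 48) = q - 6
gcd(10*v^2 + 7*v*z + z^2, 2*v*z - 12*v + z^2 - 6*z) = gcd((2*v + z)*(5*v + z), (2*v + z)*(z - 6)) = 2*v + z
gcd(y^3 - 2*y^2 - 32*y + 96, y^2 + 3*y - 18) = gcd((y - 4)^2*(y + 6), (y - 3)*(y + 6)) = y + 6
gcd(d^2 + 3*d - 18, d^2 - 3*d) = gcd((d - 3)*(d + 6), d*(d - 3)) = d - 3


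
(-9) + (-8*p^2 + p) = -8*p^2 + p - 9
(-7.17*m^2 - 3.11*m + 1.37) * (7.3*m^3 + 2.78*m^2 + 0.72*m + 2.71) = -52.341*m^5 - 42.6356*m^4 - 3.8072*m^3 - 17.8613*m^2 - 7.4417*m + 3.7127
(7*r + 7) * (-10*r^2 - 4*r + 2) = -70*r^3 - 98*r^2 - 14*r + 14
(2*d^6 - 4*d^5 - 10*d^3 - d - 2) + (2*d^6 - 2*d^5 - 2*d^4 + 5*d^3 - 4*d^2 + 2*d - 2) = 4*d^6 - 6*d^5 - 2*d^4 - 5*d^3 - 4*d^2 + d - 4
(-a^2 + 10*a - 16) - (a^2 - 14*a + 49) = -2*a^2 + 24*a - 65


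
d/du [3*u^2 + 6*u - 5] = 6*u + 6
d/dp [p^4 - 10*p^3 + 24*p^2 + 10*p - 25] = 4*p^3 - 30*p^2 + 48*p + 10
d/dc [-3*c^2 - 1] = -6*c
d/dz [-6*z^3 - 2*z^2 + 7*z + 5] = -18*z^2 - 4*z + 7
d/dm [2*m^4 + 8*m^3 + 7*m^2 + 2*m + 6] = 8*m^3 + 24*m^2 + 14*m + 2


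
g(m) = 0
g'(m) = 0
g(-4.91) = 0.00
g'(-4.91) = 0.00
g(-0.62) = 0.00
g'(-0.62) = 0.00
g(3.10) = 0.00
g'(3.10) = 0.00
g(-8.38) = 0.00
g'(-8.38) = 0.00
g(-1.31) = 0.00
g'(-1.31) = 0.00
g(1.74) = 0.00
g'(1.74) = 0.00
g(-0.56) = 0.00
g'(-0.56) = 0.00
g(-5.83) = 0.00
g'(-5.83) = 0.00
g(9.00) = 0.00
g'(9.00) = 0.00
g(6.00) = 0.00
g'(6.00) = 0.00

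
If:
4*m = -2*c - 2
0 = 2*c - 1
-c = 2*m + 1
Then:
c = 1/2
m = -3/4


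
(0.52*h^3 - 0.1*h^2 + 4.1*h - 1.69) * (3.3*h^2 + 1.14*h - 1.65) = 1.716*h^5 + 0.2628*h^4 + 12.558*h^3 - 0.738*h^2 - 8.6916*h + 2.7885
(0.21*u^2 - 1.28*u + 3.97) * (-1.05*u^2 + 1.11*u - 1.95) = -0.2205*u^4 + 1.5771*u^3 - 5.9988*u^2 + 6.9027*u - 7.7415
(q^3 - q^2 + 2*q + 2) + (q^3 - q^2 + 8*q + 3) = 2*q^3 - 2*q^2 + 10*q + 5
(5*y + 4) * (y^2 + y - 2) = 5*y^3 + 9*y^2 - 6*y - 8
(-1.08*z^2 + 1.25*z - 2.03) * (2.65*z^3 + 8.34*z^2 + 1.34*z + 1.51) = -2.862*z^5 - 5.6947*z^4 + 3.5983*z^3 - 16.886*z^2 - 0.8327*z - 3.0653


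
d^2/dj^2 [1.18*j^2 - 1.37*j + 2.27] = 2.36000000000000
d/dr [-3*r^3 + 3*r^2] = 3*r*(2 - 3*r)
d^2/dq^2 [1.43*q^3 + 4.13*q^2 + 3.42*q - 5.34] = 8.58*q + 8.26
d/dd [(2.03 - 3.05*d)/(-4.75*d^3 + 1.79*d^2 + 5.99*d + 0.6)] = (-28.975*d^3 + 34.387*d^2 - 7.2674*d - 13.9897)/(22.5625*d^6 - 17.005*d^5 - 53.7009*d^4 + 15.7442*d^3 + 38.0281*d^2 + 7.188*d + 0.36)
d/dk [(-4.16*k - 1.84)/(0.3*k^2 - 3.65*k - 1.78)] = (1.248*k^2 + 1.104*k + 0.688800000000001)/(0.09*k^4 - 2.19*k^3 + 12.2545*k^2 + 12.994*k + 3.1684)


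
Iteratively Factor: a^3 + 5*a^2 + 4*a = (a + 1)*(a^2 + 4*a) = a*(a + 1)*(a + 4)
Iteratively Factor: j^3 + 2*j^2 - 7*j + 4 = (j - 1)*(j^2 + 3*j - 4) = (j - 1)^2*(j + 4)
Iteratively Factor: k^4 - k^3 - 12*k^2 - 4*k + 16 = (k + 2)*(k^3 - 3*k^2 - 6*k + 8) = (k - 1)*(k + 2)*(k^2 - 2*k - 8) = (k - 4)*(k - 1)*(k + 2)*(k + 2)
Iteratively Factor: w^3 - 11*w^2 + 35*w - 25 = (w - 1)*(w^2 - 10*w + 25) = (w - 5)*(w - 1)*(w - 5)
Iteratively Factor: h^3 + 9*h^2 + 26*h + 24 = (h + 4)*(h^2 + 5*h + 6) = (h + 2)*(h + 4)*(h + 3)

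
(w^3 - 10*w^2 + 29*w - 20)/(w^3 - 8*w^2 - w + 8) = (w^2 - 9*w + 20)/(w^2 - 7*w - 8)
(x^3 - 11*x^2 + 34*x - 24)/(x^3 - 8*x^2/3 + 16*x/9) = 9*(x^3 - 11*x^2 + 34*x - 24)/(x*(9*x^2 - 24*x + 16))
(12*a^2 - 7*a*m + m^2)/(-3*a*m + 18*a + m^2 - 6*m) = (-4*a + m)/(m - 6)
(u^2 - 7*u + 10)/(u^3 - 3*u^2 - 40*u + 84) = (u - 5)/(u^2 - u - 42)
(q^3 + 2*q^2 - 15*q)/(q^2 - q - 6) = q*(q + 5)/(q + 2)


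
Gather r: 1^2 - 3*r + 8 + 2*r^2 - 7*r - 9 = 2*r^2 - 10*r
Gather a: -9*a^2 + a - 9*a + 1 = -9*a^2 - 8*a + 1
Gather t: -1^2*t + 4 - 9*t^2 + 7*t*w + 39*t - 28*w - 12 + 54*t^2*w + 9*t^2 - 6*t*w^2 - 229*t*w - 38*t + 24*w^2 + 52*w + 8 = 54*t^2*w + t*(-6*w^2 - 222*w) + 24*w^2 + 24*w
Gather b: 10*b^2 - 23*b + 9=10*b^2 - 23*b + 9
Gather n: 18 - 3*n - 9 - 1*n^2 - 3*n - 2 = -n^2 - 6*n + 7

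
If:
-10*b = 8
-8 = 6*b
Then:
No Solution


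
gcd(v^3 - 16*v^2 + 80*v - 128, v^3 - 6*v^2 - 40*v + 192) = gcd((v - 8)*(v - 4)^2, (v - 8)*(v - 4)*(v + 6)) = v^2 - 12*v + 32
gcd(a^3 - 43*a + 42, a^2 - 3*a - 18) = a - 6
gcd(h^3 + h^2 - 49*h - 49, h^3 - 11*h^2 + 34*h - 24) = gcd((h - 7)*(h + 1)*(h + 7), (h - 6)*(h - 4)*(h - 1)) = 1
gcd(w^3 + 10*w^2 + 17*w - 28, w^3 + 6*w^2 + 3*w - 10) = w - 1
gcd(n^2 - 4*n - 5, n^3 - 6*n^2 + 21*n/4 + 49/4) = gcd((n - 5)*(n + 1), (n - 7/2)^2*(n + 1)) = n + 1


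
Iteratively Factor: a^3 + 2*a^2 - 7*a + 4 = (a - 1)*(a^2 + 3*a - 4) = (a - 1)^2*(a + 4)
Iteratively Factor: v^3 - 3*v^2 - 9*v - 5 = (v - 5)*(v^2 + 2*v + 1) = (v - 5)*(v + 1)*(v + 1)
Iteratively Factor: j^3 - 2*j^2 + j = (j - 1)*(j^2 - j) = (j - 1)^2*(j)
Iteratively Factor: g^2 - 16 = (g + 4)*(g - 4)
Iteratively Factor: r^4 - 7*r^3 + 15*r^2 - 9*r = (r - 3)*(r^3 - 4*r^2 + 3*r) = (r - 3)*(r - 1)*(r^2 - 3*r) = (r - 3)^2*(r - 1)*(r)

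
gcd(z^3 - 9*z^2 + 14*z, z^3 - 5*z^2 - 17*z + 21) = z - 7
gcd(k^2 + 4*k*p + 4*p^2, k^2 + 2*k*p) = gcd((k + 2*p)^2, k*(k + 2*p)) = k + 2*p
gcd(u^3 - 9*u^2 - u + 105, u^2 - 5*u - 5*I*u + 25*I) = u - 5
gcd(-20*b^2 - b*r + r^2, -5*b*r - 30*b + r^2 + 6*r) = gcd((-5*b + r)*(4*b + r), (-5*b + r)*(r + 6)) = -5*b + r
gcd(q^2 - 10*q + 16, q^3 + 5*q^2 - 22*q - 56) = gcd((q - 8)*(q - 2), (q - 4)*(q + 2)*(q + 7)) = 1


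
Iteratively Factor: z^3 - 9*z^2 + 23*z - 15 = (z - 5)*(z^2 - 4*z + 3) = (z - 5)*(z - 1)*(z - 3)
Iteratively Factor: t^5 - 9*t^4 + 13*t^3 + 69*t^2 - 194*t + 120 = (t - 2)*(t^4 - 7*t^3 - t^2 + 67*t - 60) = (t - 2)*(t - 1)*(t^3 - 6*t^2 - 7*t + 60) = (t - 2)*(t - 1)*(t + 3)*(t^2 - 9*t + 20) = (t - 5)*(t - 2)*(t - 1)*(t + 3)*(t - 4)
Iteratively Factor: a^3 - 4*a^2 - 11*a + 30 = (a - 5)*(a^2 + a - 6) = (a - 5)*(a + 3)*(a - 2)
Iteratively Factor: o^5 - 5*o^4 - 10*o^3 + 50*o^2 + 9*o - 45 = (o + 1)*(o^4 - 6*o^3 - 4*o^2 + 54*o - 45) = (o + 1)*(o + 3)*(o^3 - 9*o^2 + 23*o - 15) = (o - 1)*(o + 1)*(o + 3)*(o^2 - 8*o + 15) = (o - 5)*(o - 1)*(o + 1)*(o + 3)*(o - 3)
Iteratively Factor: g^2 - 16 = (g + 4)*(g - 4)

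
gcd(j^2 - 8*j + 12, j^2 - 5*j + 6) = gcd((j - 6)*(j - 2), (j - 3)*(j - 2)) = j - 2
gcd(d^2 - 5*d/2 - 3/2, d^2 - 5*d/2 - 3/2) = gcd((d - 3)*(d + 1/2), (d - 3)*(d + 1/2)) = d^2 - 5*d/2 - 3/2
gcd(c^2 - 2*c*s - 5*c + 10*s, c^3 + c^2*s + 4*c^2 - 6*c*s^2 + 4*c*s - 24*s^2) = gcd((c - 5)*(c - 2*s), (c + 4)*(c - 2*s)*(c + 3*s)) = -c + 2*s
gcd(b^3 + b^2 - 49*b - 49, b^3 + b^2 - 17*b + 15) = 1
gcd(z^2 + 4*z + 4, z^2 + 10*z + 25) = 1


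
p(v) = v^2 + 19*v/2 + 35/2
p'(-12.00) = -14.50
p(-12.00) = 47.50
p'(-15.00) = -20.50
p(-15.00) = 100.00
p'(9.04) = 27.58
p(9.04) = 185.10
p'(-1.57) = 6.36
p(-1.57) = 5.05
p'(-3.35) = 2.80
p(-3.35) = -3.10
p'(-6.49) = -3.48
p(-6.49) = -2.03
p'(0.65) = 10.80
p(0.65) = 24.10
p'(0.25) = 10.00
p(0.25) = 19.94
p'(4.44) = 18.38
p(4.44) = 79.39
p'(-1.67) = 6.16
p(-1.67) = 4.42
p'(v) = 2*v + 19/2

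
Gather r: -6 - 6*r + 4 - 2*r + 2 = -8*r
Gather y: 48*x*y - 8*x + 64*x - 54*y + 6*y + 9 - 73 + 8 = 56*x + y*(48*x - 48) - 56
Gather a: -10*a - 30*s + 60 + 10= -10*a - 30*s + 70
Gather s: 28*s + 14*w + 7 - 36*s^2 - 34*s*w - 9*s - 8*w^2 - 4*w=-36*s^2 + s*(19 - 34*w) - 8*w^2 + 10*w + 7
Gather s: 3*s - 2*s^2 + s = -2*s^2 + 4*s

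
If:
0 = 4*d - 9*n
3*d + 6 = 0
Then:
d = -2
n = -8/9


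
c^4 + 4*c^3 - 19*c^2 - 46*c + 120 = (c - 3)*(c - 2)*(c + 4)*(c + 5)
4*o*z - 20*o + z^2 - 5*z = (4*o + z)*(z - 5)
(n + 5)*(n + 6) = n^2 + 11*n + 30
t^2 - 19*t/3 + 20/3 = (t - 5)*(t - 4/3)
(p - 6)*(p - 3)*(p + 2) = p^3 - 7*p^2 + 36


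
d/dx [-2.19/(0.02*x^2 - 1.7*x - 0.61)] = (0.0876*x - 3.723)/(-0.02*x^2 + 1.7*x + 0.61)^2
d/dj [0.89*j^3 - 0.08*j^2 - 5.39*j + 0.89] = 2.67*j^2 - 0.16*j - 5.39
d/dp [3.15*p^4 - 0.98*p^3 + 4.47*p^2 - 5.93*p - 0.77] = 12.6*p^3 - 2.94*p^2 + 8.94*p - 5.93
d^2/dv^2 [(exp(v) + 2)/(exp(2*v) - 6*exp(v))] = (exp(3*v) + 14*exp(2*v) - 36*exp(v) + 72)*exp(-v)/(exp(3*v) - 18*exp(2*v) + 108*exp(v) - 216)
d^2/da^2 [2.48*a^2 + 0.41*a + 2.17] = 4.96000000000000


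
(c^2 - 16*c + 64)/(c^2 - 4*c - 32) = (c - 8)/(c + 4)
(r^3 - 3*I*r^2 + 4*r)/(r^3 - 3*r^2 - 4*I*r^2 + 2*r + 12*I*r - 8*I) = r*(r + I)/(r^2 - 3*r + 2)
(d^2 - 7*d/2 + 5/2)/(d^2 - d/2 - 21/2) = (-2*d^2 + 7*d - 5)/(-2*d^2 + d + 21)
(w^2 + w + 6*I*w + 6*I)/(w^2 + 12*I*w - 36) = (w + 1)/(w + 6*I)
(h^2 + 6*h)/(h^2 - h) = (h + 6)/(h - 1)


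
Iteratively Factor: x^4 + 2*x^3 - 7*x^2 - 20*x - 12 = (x + 1)*(x^3 + x^2 - 8*x - 12) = (x - 3)*(x + 1)*(x^2 + 4*x + 4) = (x - 3)*(x + 1)*(x + 2)*(x + 2)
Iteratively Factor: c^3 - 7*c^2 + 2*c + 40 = (c - 5)*(c^2 - 2*c - 8) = (c - 5)*(c - 4)*(c + 2)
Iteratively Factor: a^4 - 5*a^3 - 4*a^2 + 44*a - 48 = (a - 2)*(a^3 - 3*a^2 - 10*a + 24) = (a - 2)^2*(a^2 - a - 12) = (a - 2)^2*(a + 3)*(a - 4)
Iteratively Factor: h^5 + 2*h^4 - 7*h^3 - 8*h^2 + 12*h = (h + 3)*(h^4 - h^3 - 4*h^2 + 4*h) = (h - 2)*(h + 3)*(h^3 + h^2 - 2*h) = h*(h - 2)*(h + 3)*(h^2 + h - 2) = h*(h - 2)*(h - 1)*(h + 3)*(h + 2)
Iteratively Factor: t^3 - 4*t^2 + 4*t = (t - 2)*(t^2 - 2*t) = t*(t - 2)*(t - 2)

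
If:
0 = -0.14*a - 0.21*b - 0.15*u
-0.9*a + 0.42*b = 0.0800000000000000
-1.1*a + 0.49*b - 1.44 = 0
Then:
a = -26.93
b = -57.52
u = 105.67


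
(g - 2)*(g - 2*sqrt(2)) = g^2 - 2*sqrt(2)*g - 2*g + 4*sqrt(2)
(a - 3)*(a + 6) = a^2 + 3*a - 18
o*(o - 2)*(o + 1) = o^3 - o^2 - 2*o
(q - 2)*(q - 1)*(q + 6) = q^3 + 3*q^2 - 16*q + 12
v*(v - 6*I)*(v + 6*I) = v^3 + 36*v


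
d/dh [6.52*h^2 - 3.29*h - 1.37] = 13.04*h - 3.29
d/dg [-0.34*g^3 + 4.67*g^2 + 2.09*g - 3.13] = -1.02*g^2 + 9.34*g + 2.09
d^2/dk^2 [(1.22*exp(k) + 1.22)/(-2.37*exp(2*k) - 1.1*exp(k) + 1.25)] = (-6.852618*exp(4*k) - 24.229932*exp(3*k) - 31.22712*exp(2*k) - 17.6107*exp(k) - 3.58375)*exp(k)/(13.312053*exp(6*k) + 18.53577*exp(5*k) - 12.460275*exp(4*k) - 18.2215*exp(3*k) + 6.571875*exp(2*k) + 5.15625*exp(k) - 1.953125)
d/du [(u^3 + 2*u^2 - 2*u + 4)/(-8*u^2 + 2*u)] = (-2*u^4 + u^3 - 3*u^2 + 16*u - 2)/(u^2*(16*u^2 - 8*u + 1))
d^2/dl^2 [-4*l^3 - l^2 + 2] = -24*l - 2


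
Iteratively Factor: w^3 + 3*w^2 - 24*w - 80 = (w + 4)*(w^2 - w - 20) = (w - 5)*(w + 4)*(w + 4)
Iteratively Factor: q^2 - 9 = (q + 3)*(q - 3)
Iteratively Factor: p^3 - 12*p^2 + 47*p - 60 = (p - 3)*(p^2 - 9*p + 20) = (p - 5)*(p - 3)*(p - 4)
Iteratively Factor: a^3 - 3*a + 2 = (a - 1)*(a^2 + a - 2) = (a - 1)*(a + 2)*(a - 1)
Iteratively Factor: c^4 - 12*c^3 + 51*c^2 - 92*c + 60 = (c - 2)*(c^3 - 10*c^2 + 31*c - 30) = (c - 2)^2*(c^2 - 8*c + 15) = (c - 5)*(c - 2)^2*(c - 3)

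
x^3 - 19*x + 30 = (x - 3)*(x - 2)*(x + 5)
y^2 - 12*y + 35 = (y - 7)*(y - 5)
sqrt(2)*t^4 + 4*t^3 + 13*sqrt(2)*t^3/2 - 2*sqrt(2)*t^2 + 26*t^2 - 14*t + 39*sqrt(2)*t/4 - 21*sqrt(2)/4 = (t - 1/2)*(t + 7)*(t + 3*sqrt(2)/2)*(sqrt(2)*t + 1)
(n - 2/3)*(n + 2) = n^2 + 4*n/3 - 4/3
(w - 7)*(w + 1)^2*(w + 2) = w^4 - 3*w^3 - 23*w^2 - 33*w - 14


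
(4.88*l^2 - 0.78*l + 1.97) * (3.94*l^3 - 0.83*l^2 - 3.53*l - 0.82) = 19.2272*l^5 - 7.1236*l^4 - 8.8172*l^3 - 2.8833*l^2 - 6.3145*l - 1.6154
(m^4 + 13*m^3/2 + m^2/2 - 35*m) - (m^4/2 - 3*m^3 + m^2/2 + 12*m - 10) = m^4/2 + 19*m^3/2 - 47*m + 10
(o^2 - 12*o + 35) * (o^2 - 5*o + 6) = o^4 - 17*o^3 + 101*o^2 - 247*o + 210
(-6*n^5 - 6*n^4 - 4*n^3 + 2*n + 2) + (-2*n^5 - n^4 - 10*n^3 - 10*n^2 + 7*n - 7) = -8*n^5 - 7*n^4 - 14*n^3 - 10*n^2 + 9*n - 5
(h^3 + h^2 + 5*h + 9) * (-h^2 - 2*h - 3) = -h^5 - 3*h^4 - 10*h^3 - 22*h^2 - 33*h - 27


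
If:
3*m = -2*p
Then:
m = -2*p/3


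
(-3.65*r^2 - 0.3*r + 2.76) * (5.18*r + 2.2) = -18.907*r^3 - 9.584*r^2 + 13.6368*r + 6.072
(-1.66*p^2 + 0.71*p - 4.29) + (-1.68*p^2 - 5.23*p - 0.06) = -3.34*p^2 - 4.52*p - 4.35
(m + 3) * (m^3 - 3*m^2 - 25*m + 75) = m^4 - 34*m^2 + 225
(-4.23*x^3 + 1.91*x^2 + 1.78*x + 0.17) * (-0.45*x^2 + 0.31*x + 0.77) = 1.9035*x^5 - 2.1708*x^4 - 3.466*x^3 + 1.946*x^2 + 1.4233*x + 0.1309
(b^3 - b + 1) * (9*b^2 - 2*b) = 9*b^5 - 2*b^4 - 9*b^3 + 11*b^2 - 2*b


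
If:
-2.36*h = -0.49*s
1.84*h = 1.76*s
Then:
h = 0.00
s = 0.00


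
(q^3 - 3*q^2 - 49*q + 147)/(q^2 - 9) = (q^2 - 49)/(q + 3)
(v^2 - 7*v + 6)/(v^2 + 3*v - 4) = (v - 6)/(v + 4)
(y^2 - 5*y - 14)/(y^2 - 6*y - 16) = (y - 7)/(y - 8)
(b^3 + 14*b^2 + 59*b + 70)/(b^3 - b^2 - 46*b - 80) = (b + 7)/(b - 8)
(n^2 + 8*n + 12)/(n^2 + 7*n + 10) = (n + 6)/(n + 5)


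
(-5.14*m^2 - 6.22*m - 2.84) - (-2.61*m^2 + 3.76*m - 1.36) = -2.53*m^2 - 9.98*m - 1.48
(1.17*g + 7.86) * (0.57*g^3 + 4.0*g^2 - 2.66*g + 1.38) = 0.6669*g^4 + 9.1602*g^3 + 28.3278*g^2 - 19.293*g + 10.8468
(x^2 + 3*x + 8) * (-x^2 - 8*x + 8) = -x^4 - 11*x^3 - 24*x^2 - 40*x + 64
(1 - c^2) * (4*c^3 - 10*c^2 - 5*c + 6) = -4*c^5 + 10*c^4 + 9*c^3 - 16*c^2 - 5*c + 6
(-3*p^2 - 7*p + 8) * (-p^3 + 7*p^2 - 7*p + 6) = 3*p^5 - 14*p^4 - 36*p^3 + 87*p^2 - 98*p + 48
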